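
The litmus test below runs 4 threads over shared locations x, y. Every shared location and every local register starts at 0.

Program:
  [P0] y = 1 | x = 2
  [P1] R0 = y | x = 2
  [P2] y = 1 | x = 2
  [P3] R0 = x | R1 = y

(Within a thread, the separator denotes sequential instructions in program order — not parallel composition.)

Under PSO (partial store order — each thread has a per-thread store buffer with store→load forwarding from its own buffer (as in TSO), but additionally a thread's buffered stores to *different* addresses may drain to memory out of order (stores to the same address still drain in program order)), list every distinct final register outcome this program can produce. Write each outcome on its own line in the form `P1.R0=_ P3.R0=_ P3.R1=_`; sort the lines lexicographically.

P1.R0=0 P3.R0=0 P3.R1=0
P1.R0=0 P3.R0=0 P3.R1=1
P1.R0=0 P3.R0=2 P3.R1=0
P1.R0=0 P3.R0=2 P3.R1=1
P1.R0=1 P3.R0=0 P3.R1=0
P1.R0=1 P3.R0=0 P3.R1=1
P1.R0=1 P3.R0=2 P3.R1=0
P1.R0=1 P3.R0=2 P3.R1=1

outcome vector order: (P1.R0,P3.R0,P3.R1)
|PSO outcomes| = 8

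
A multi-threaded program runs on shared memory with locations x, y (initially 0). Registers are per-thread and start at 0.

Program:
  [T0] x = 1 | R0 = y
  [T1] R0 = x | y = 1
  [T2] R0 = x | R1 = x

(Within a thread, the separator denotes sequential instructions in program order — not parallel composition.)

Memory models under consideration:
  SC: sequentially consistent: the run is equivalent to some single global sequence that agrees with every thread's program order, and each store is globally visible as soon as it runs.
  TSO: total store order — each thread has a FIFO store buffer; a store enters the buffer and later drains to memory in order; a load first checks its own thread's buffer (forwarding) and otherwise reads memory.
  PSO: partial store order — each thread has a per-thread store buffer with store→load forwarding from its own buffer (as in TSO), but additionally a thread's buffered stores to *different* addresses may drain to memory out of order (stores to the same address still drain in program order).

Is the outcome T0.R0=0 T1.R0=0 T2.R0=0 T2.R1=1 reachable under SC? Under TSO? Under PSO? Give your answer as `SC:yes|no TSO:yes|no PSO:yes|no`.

outcome vector order: (T0.R0,T1.R0,T2.R0,T2.R1)
SC: 12 outcomes — {(0,0,0,0), (0,0,0,1), (0,0,1,1), (0,1,0,0), (0,1,0,1), (0,1,1,1), (1,0,0,0), (1,0,0,1), (1,0,1,1), (1,1,0,0), (1,1,0,1), (1,1,1,1)}
TSO: 12 outcomes — {(0,0,0,0), (0,0,0,1), (0,0,1,1), (0,1,0,0), (0,1,0,1), (0,1,1,1), (1,0,0,0), (1,0,0,1), (1,0,1,1), (1,1,0,0), (1,1,0,1), (1,1,1,1)}
PSO: 12 outcomes — {(0,0,0,0), (0,0,0,1), (0,0,1,1), (0,1,0,0), (0,1,0,1), (0,1,1,1), (1,0,0,0), (1,0,0,1), (1,0,1,1), (1,1,0,0), (1,1,0,1), (1,1,1,1)}
target (0,0,0,1) ∈ {SC,TSO,PSO}

SC:yes TSO:yes PSO:yes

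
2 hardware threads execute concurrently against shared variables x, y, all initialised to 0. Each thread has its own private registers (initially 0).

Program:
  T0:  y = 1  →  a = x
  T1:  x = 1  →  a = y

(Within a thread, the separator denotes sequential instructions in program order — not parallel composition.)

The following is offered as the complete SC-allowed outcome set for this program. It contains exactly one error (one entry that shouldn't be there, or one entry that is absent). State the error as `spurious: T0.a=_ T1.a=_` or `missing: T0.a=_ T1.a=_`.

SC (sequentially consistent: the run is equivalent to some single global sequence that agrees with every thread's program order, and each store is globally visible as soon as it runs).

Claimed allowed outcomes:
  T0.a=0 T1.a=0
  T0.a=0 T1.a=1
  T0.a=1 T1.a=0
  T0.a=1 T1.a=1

spurious: T0.a=0 T1.a=0

outcome vector order: (T0.a,T1.a)
[SC] allowed = {<0 1> <1 0> <1 1>}
claimed∖SC = {<0 0>}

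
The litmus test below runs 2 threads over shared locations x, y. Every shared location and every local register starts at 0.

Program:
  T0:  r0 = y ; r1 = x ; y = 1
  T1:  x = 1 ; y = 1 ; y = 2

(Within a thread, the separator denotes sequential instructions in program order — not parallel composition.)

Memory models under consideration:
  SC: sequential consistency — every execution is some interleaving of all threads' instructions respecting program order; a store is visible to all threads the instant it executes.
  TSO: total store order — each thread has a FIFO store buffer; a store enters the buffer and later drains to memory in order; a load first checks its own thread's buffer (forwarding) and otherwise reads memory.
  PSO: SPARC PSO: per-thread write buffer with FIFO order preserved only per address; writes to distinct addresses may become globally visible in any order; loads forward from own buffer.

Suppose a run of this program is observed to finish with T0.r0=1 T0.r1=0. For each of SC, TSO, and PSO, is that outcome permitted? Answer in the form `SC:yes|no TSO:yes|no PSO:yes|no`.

outcome vector order: (T0.r0,T0.r1)
SC: 4 outcomes — {00 01 11 21}
TSO: 4 outcomes — {00 01 11 21}
PSO: 6 outcomes — {00 01 10 11 20 21}
target 10 ∈ {PSO}

SC:no TSO:no PSO:yes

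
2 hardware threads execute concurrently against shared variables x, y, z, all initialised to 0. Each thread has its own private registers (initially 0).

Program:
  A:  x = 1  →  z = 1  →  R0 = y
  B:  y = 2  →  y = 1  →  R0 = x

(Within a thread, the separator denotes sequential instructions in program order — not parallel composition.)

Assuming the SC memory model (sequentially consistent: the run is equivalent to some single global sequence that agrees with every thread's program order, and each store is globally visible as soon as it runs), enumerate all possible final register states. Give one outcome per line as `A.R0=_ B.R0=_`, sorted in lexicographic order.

A.R0=0 B.R0=1
A.R0=1 B.R0=0
A.R0=1 B.R0=1
A.R0=2 B.R0=1

outcome vector order: (A.R0,B.R0)
|SC outcomes| = 4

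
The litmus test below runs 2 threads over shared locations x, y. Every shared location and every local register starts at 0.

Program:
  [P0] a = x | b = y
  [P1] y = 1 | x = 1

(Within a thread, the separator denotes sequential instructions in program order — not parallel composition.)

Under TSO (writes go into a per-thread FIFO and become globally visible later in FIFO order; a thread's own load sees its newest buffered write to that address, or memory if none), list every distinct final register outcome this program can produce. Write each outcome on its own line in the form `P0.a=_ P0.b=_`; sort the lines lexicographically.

P0.a=0 P0.b=0
P0.a=0 P0.b=1
P0.a=1 P0.b=1

outcome vector order: (P0.a,P0.b)
|TSO outcomes| = 3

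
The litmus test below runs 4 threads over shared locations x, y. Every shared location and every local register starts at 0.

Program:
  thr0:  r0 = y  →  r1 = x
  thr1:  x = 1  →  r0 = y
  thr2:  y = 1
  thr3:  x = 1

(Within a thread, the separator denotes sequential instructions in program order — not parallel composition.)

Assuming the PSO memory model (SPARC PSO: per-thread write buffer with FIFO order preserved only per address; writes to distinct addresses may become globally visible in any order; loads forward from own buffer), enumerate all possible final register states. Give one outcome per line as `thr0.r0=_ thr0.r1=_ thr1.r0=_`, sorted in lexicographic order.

thr0.r0=0 thr0.r1=0 thr1.r0=0
thr0.r0=0 thr0.r1=0 thr1.r0=1
thr0.r0=0 thr0.r1=1 thr1.r0=0
thr0.r0=0 thr0.r1=1 thr1.r0=1
thr0.r0=1 thr0.r1=0 thr1.r0=0
thr0.r0=1 thr0.r1=0 thr1.r0=1
thr0.r0=1 thr0.r1=1 thr1.r0=0
thr0.r0=1 thr0.r1=1 thr1.r0=1

outcome vector order: (thr0.r0,thr0.r1,thr1.r0)
|PSO outcomes| = 8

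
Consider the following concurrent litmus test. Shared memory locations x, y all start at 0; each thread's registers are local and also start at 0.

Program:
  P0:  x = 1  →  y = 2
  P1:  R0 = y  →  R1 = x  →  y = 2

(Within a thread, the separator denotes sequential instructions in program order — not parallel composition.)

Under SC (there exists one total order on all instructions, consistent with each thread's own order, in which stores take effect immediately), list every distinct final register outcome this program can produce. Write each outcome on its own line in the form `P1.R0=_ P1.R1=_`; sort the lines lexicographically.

outcome vector order: (P1.R0,P1.R1)
|SC outcomes| = 3

P1.R0=0 P1.R1=0
P1.R0=0 P1.R1=1
P1.R0=2 P1.R1=1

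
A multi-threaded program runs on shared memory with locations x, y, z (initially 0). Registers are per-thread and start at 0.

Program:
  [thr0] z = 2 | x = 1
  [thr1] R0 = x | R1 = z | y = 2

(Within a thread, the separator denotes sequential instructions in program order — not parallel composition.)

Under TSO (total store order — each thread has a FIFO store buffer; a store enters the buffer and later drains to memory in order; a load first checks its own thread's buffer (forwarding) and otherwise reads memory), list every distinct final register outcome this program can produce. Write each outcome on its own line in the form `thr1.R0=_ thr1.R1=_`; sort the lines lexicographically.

thr1.R0=0 thr1.R1=0
thr1.R0=0 thr1.R1=2
thr1.R0=1 thr1.R1=2

outcome vector order: (thr1.R0,thr1.R1)
|TSO outcomes| = 3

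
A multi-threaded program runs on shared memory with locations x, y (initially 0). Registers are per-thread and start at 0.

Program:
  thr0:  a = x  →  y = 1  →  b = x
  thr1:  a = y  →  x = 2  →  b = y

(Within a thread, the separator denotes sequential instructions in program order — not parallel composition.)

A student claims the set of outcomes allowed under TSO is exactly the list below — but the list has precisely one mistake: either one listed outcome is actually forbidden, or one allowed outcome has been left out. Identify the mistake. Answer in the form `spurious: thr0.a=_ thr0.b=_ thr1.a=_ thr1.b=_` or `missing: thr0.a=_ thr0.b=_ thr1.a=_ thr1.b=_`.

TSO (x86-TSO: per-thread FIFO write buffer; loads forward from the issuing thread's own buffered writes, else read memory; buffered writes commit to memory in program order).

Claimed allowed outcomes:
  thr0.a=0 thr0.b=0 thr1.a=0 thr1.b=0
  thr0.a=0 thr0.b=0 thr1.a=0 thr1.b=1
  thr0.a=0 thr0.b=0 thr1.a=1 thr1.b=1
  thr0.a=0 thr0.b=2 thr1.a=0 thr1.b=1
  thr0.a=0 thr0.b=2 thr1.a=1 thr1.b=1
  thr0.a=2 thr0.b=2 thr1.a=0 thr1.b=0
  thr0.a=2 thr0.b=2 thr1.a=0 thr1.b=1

outcome vector order: (thr0.a,thr0.b,thr1.a,thr1.b)
under TSO → 0/0/0/0, 0/0/0/1, 0/0/1/1, 0/2/0/0, 0/2/0/1, 0/2/1/1, 2/2/0/0, 2/2/0/1
TSO∖claimed = {0/2/0/0}

missing: thr0.a=0 thr0.b=2 thr1.a=0 thr1.b=0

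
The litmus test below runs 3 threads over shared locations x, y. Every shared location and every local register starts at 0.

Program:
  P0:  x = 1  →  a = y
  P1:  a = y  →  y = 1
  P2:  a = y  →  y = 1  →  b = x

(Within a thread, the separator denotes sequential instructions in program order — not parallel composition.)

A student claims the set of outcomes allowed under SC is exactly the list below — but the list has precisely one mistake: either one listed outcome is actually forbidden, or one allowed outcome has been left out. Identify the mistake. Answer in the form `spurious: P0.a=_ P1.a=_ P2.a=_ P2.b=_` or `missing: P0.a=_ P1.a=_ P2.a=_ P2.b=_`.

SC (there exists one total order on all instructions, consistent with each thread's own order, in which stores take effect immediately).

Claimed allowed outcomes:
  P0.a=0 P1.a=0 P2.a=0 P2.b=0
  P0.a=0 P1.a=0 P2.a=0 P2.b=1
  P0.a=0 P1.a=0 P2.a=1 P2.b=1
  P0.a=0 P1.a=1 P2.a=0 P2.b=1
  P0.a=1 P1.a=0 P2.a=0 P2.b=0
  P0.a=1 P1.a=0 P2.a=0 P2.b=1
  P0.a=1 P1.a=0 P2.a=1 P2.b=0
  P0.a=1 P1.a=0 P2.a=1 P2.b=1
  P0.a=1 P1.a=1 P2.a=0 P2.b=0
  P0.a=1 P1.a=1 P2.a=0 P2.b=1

outcome vector order: (P0.a,P1.a,P2.a,P2.b)
SC: 9 outcomes — {<0 0 0 1>; <0 0 1 1>; <0 1 0 1>; <1 0 0 0>; <1 0 0 1>; <1 0 1 0>; <1 0 1 1>; <1 1 0 0>; <1 1 0 1>}
claimed∖SC = {<0 0 0 0>}

spurious: P0.a=0 P1.a=0 P2.a=0 P2.b=0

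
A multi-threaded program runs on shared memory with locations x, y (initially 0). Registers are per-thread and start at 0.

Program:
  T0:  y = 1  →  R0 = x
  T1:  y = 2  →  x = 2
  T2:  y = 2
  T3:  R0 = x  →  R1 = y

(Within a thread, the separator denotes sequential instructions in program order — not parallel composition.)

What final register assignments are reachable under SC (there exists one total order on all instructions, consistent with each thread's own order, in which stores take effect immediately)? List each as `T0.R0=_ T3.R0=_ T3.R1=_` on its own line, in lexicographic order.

outcome vector order: (T0.R0,T3.R0,T3.R1)
|SC outcomes| = 10

T0.R0=0 T3.R0=0 T3.R1=0
T0.R0=0 T3.R0=0 T3.R1=1
T0.R0=0 T3.R0=0 T3.R1=2
T0.R0=0 T3.R0=2 T3.R1=1
T0.R0=0 T3.R0=2 T3.R1=2
T0.R0=2 T3.R0=0 T3.R1=0
T0.R0=2 T3.R0=0 T3.R1=1
T0.R0=2 T3.R0=0 T3.R1=2
T0.R0=2 T3.R0=2 T3.R1=1
T0.R0=2 T3.R0=2 T3.R1=2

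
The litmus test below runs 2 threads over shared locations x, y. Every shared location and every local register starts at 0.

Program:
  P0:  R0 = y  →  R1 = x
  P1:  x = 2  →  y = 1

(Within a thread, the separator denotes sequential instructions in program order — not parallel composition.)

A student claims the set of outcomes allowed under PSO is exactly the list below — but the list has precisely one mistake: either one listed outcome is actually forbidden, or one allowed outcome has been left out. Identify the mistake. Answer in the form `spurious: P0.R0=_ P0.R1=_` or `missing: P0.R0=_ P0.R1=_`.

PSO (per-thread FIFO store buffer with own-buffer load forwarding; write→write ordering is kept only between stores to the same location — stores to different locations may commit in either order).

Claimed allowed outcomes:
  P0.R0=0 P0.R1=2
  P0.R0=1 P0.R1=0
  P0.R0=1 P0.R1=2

outcome vector order: (P0.R0,P0.R1)
under PSO → (0,0); (0,2); (1,0); (1,2)
PSO∖claimed = {(0,0)}

missing: P0.R0=0 P0.R1=0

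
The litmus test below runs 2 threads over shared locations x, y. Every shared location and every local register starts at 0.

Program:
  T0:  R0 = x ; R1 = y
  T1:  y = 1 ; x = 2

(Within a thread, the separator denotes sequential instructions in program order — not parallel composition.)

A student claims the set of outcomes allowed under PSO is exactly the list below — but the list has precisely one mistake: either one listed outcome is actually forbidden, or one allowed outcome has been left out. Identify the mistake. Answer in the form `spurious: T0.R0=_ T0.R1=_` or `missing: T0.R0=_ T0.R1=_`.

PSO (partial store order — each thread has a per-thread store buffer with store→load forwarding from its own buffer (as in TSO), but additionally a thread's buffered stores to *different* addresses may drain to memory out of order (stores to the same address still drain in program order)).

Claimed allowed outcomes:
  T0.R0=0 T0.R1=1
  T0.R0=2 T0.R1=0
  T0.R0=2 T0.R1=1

outcome vector order: (T0.R0,T0.R1)
PSO: 4 outcomes — {0/0 0/1 2/0 2/1}
PSO∖claimed = {0/0}

missing: T0.R0=0 T0.R1=0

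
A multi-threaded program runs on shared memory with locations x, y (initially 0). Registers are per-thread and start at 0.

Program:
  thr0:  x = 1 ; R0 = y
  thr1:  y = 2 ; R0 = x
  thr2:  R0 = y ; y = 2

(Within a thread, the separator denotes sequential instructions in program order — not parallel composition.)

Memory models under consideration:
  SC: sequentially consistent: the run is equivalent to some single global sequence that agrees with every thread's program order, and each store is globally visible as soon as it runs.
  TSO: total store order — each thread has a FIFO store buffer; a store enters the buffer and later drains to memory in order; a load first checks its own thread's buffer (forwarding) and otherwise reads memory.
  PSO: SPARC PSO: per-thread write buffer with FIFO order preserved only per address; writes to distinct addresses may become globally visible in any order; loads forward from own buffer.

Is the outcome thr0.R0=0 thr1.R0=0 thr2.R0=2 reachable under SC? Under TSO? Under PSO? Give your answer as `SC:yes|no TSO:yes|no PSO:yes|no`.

SC:no TSO:yes PSO:yes

outcome vector order: (thr0.R0,thr1.R0,thr2.R0)
under SC → <0 1 0>, <0 1 2>, <2 0 0>, <2 0 2>, <2 1 0>, <2 1 2>
under TSO → <0 0 0>, <0 0 2>, <0 1 0>, <0 1 2>, <2 0 0>, <2 0 2>, <2 1 0>, <2 1 2>
under PSO → <0 0 0>, <0 0 2>, <0 1 0>, <0 1 2>, <2 0 0>, <2 0 2>, <2 1 0>, <2 1 2>
target <0 0 2> ∈ {TSO,PSO}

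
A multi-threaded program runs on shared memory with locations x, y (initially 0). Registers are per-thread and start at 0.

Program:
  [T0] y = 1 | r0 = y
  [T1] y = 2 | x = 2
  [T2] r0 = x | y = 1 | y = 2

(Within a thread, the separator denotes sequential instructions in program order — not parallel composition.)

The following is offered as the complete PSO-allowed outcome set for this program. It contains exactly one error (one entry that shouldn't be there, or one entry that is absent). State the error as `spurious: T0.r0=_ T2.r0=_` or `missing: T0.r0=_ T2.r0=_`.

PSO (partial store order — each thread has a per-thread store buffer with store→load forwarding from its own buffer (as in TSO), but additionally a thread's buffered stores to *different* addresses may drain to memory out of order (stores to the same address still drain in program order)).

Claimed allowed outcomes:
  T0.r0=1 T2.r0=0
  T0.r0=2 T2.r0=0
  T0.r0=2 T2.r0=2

missing: T0.r0=1 T2.r0=2

outcome vector order: (T0.r0,T2.r0)
[PSO] allowed = {1/0, 1/2, 2/0, 2/2}
PSO∖claimed = {1/2}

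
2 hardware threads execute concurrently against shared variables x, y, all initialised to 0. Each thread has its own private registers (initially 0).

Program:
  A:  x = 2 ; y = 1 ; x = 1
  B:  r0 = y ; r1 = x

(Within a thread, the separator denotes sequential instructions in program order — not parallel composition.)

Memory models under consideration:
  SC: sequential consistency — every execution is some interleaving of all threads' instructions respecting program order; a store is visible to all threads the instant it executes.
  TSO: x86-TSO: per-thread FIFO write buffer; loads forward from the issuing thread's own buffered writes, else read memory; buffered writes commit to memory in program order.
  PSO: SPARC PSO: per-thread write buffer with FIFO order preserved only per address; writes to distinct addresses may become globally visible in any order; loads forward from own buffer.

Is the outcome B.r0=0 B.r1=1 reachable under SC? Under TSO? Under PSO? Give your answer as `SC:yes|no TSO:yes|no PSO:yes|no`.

SC:yes TSO:yes PSO:yes

outcome vector order: (B.r0,B.r1)
[SC] allowed = {00, 01, 02, 11, 12}
[TSO] allowed = {00, 01, 02, 11, 12}
[PSO] allowed = {00, 01, 02, 10, 11, 12}
target 01 ∈ {SC,TSO,PSO}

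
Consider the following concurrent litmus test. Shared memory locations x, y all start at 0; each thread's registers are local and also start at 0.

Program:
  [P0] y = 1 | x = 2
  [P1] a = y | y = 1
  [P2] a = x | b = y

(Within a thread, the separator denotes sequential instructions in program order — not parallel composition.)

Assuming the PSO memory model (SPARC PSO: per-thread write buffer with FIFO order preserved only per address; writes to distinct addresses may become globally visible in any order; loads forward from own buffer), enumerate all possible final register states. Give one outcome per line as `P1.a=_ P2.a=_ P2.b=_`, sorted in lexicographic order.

outcome vector order: (P1.a,P2.a,P2.b)
|PSO outcomes| = 8

P1.a=0 P2.a=0 P2.b=0
P1.a=0 P2.a=0 P2.b=1
P1.a=0 P2.a=2 P2.b=0
P1.a=0 P2.a=2 P2.b=1
P1.a=1 P2.a=0 P2.b=0
P1.a=1 P2.a=0 P2.b=1
P1.a=1 P2.a=2 P2.b=0
P1.a=1 P2.a=2 P2.b=1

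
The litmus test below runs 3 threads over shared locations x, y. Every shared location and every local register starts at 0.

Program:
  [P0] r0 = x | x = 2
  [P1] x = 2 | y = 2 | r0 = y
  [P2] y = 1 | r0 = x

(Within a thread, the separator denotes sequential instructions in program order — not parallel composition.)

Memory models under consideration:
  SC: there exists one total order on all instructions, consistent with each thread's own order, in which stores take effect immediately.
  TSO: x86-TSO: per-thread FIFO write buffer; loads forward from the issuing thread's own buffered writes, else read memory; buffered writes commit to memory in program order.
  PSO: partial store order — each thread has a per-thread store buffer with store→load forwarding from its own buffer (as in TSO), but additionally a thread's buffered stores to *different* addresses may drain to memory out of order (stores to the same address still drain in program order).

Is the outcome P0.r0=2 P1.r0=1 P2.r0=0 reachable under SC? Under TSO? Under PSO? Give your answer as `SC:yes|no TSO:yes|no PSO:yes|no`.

SC:no TSO:yes PSO:yes

outcome vector order: (P0.r0,P1.r0,P2.r0)
SC: 6 outcomes — {(0,1,2); (0,2,0); (0,2,2); (2,1,2); (2,2,0); (2,2,2)}
TSO: 8 outcomes — {(0,1,0); (0,1,2); (0,2,0); (0,2,2); (2,1,0); (2,1,2); (2,2,0); (2,2,2)}
PSO: 8 outcomes — {(0,1,0); (0,1,2); (0,2,0); (0,2,2); (2,1,0); (2,1,2); (2,2,0); (2,2,2)}
target (2,1,0) ∈ {TSO,PSO}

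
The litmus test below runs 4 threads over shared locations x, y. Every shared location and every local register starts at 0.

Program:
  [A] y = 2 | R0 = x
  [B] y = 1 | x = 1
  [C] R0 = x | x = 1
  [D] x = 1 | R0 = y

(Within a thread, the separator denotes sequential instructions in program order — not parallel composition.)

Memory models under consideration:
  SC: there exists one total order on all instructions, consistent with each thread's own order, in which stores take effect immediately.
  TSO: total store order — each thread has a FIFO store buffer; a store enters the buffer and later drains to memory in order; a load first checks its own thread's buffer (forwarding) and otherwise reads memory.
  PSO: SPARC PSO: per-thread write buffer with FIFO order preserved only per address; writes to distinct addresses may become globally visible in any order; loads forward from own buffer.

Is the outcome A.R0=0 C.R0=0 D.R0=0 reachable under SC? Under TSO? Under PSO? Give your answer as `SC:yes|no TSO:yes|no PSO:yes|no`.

SC:no TSO:yes PSO:yes

outcome vector order: (A.R0,C.R0,D.R0)
SC (10): 0/0/1 0/0/2 0/1/1 0/1/2 1/0/0 1/0/1 1/0/2 1/1/0 1/1/1 1/1/2
TSO (12): 0/0/0 0/0/1 0/0/2 0/1/0 0/1/1 0/1/2 1/0/0 1/0/1 1/0/2 1/1/0 1/1/1 1/1/2
PSO (12): 0/0/0 0/0/1 0/0/2 0/1/0 0/1/1 0/1/2 1/0/0 1/0/1 1/0/2 1/1/0 1/1/1 1/1/2
target 0/0/0 ∈ {TSO,PSO}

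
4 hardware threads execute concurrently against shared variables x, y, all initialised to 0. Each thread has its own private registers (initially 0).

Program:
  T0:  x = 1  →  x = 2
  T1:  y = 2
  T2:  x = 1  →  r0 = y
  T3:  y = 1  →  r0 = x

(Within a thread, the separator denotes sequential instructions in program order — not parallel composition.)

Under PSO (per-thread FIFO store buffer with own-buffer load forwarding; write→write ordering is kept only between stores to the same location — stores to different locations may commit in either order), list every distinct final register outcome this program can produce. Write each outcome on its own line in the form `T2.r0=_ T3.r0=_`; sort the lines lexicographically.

T2.r0=0 T3.r0=0
T2.r0=0 T3.r0=1
T2.r0=0 T3.r0=2
T2.r0=1 T3.r0=0
T2.r0=1 T3.r0=1
T2.r0=1 T3.r0=2
T2.r0=2 T3.r0=0
T2.r0=2 T3.r0=1
T2.r0=2 T3.r0=2

outcome vector order: (T2.r0,T3.r0)
|PSO outcomes| = 9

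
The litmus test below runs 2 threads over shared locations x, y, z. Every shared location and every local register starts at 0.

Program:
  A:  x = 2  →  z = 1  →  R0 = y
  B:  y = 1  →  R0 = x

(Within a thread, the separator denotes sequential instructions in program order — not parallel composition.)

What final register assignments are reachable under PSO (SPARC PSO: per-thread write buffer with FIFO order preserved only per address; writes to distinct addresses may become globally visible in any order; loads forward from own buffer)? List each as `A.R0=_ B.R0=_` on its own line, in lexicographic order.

A.R0=0 B.R0=0
A.R0=0 B.R0=2
A.R0=1 B.R0=0
A.R0=1 B.R0=2

outcome vector order: (A.R0,B.R0)
|PSO outcomes| = 4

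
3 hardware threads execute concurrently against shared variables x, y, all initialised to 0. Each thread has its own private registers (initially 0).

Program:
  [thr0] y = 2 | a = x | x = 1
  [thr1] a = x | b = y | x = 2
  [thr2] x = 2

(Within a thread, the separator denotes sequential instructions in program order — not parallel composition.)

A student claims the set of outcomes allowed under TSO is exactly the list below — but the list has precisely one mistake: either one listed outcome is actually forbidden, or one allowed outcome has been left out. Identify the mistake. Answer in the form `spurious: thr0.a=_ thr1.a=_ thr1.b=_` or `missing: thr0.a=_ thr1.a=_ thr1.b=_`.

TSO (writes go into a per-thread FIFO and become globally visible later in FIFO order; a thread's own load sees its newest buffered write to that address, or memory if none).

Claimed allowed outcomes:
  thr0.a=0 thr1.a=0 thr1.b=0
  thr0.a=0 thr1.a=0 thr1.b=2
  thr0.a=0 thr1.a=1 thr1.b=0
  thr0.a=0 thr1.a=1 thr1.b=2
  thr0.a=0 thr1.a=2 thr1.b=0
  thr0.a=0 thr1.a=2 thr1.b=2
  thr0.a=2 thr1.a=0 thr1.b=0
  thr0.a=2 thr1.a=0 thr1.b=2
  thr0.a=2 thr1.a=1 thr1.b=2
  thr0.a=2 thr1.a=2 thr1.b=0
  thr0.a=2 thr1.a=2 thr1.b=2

outcome vector order: (thr0.a,thr1.a,thr1.b)
[TSO] allowed = {0/0/0, 0/0/2, 0/1/2, 0/2/0, 0/2/2, 2/0/0, 2/0/2, 2/1/2, 2/2/0, 2/2/2}
claimed∖TSO = {0/1/0}

spurious: thr0.a=0 thr1.a=1 thr1.b=0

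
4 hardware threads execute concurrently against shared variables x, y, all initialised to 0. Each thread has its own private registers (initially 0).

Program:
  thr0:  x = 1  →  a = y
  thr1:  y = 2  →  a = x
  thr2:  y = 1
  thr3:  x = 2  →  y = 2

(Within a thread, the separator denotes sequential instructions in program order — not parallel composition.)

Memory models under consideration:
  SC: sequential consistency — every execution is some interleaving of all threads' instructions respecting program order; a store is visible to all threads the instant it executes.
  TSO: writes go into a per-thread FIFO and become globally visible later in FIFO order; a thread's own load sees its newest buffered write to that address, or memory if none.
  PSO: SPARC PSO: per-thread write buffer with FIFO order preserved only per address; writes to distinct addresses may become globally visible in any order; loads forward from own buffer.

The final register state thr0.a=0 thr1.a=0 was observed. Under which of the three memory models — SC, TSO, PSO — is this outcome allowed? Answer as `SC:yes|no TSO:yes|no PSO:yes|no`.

SC:no TSO:yes PSO:yes

outcome vector order: (thr0.a,thr1.a)
SC (8): <0 1> <0 2> <1 0> <1 1> <1 2> <2 0> <2 1> <2 2>
TSO (9): <0 0> <0 1> <0 2> <1 0> <1 1> <1 2> <2 0> <2 1> <2 2>
PSO (9): <0 0> <0 1> <0 2> <1 0> <1 1> <1 2> <2 0> <2 1> <2 2>
target <0 0> ∈ {TSO,PSO}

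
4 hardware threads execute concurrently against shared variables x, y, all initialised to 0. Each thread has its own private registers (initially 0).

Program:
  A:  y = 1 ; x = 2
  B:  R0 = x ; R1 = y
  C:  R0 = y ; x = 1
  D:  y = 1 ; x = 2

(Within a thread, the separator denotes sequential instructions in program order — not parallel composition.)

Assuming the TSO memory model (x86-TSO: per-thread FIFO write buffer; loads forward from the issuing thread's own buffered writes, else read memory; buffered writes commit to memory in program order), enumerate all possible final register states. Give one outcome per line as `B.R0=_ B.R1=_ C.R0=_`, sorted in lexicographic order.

outcome vector order: (B.R0,B.R1,C.R0)
|TSO outcomes| = 9

B.R0=0 B.R1=0 C.R0=0
B.R0=0 B.R1=0 C.R0=1
B.R0=0 B.R1=1 C.R0=0
B.R0=0 B.R1=1 C.R0=1
B.R0=1 B.R1=0 C.R0=0
B.R0=1 B.R1=1 C.R0=0
B.R0=1 B.R1=1 C.R0=1
B.R0=2 B.R1=1 C.R0=0
B.R0=2 B.R1=1 C.R0=1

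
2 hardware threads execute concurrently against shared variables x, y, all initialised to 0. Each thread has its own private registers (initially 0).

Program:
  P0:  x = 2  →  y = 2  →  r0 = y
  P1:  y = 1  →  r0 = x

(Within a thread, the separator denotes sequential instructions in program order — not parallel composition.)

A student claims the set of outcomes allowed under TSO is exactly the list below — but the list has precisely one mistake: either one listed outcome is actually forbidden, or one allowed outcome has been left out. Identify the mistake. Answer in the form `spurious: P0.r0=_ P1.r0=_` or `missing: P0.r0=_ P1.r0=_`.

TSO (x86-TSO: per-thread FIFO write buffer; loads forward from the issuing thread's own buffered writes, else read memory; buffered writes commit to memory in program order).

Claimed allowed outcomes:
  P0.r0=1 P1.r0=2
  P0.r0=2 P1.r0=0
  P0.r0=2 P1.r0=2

missing: P0.r0=1 P1.r0=0

outcome vector order: (P0.r0,P1.r0)
[TSO] allowed = {10, 12, 20, 22}
TSO∖claimed = {10}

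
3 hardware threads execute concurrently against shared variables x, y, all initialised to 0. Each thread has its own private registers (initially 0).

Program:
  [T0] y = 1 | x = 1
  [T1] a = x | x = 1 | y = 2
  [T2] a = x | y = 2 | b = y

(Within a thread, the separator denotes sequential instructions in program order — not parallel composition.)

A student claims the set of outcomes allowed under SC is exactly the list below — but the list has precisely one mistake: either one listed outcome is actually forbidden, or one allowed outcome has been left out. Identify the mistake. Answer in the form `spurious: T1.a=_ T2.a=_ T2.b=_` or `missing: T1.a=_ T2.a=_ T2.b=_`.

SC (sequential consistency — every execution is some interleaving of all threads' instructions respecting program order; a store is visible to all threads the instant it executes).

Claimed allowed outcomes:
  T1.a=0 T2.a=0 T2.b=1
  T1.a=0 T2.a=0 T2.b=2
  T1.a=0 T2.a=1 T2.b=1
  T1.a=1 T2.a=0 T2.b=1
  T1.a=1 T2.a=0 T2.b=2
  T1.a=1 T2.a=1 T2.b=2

missing: T1.a=0 T2.a=1 T2.b=2

outcome vector order: (T1.a,T2.a,T2.b)
SC: 7 outcomes — {001, 002, 011, 012, 101, 102, 112}
SC∖claimed = {012}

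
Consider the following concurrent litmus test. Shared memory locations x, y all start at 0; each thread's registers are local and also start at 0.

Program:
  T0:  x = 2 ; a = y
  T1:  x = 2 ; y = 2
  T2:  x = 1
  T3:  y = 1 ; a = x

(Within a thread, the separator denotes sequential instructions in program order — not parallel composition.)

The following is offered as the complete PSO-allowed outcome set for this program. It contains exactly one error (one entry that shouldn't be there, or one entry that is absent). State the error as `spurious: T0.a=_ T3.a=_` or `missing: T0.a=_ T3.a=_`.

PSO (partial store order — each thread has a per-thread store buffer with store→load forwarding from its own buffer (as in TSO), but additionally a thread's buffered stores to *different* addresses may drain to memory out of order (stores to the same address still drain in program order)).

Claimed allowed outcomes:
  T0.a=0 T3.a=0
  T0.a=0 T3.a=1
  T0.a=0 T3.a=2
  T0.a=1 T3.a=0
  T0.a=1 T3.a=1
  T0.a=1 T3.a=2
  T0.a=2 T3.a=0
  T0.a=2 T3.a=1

missing: T0.a=2 T3.a=2

outcome vector order: (T0.a,T3.a)
PSO: 9 outcomes — {00, 01, 02, 10, 11, 12, 20, 21, 22}
PSO∖claimed = {22}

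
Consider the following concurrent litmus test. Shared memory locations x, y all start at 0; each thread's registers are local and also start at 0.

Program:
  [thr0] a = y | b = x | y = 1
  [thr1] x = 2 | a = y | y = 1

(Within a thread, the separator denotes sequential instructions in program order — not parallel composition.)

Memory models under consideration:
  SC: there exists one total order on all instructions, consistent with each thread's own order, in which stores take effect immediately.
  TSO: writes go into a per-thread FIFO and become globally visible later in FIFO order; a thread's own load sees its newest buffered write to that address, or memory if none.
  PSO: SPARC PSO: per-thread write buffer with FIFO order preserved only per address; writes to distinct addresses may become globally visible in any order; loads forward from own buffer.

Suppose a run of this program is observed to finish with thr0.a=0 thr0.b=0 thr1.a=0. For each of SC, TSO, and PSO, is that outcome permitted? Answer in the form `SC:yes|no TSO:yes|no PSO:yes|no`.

SC:yes TSO:yes PSO:yes

outcome vector order: (thr0.a,thr0.b,thr1.a)
SC (5): 000; 001; 020; 021; 120
TSO (5): 000; 001; 020; 021; 120
PSO (6): 000; 001; 020; 021; 100; 120
target 000 ∈ {SC,TSO,PSO}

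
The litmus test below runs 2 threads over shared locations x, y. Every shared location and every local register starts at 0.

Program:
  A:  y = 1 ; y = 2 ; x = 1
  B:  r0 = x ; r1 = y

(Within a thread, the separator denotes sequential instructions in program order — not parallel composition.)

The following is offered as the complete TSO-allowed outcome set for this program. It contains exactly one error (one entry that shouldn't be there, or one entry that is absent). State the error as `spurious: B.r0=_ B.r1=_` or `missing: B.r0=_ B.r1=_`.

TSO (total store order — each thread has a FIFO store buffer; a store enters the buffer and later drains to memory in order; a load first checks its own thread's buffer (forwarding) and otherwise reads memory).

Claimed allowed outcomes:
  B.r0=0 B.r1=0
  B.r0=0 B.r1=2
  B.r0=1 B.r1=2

outcome vector order: (B.r0,B.r1)
TSO (4): 00, 01, 02, 12
TSO∖claimed = {01}

missing: B.r0=0 B.r1=1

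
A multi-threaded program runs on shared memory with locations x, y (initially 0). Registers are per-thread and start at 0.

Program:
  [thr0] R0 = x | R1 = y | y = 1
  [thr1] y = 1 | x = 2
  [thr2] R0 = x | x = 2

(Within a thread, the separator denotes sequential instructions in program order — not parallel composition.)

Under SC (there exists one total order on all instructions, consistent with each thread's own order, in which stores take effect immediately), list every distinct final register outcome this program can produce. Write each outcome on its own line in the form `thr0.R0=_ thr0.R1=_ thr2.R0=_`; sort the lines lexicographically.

thr0.R0=0 thr0.R1=0 thr2.R0=0
thr0.R0=0 thr0.R1=0 thr2.R0=2
thr0.R0=0 thr0.R1=1 thr2.R0=0
thr0.R0=0 thr0.R1=1 thr2.R0=2
thr0.R0=2 thr0.R1=0 thr2.R0=0
thr0.R0=2 thr0.R1=1 thr2.R0=0
thr0.R0=2 thr0.R1=1 thr2.R0=2

outcome vector order: (thr0.R0,thr0.R1,thr2.R0)
|SC outcomes| = 7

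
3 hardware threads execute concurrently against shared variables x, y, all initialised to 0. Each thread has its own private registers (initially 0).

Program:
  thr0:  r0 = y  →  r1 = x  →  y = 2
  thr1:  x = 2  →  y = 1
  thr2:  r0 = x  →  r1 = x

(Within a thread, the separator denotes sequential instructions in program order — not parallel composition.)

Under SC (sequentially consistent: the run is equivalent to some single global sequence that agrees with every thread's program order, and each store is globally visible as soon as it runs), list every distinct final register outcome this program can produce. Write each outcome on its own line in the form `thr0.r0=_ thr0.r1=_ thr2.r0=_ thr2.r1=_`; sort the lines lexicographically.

outcome vector order: (thr0.r0,thr0.r1,thr2.r0,thr2.r1)
|SC outcomes| = 9

thr0.r0=0 thr0.r1=0 thr2.r0=0 thr2.r1=0
thr0.r0=0 thr0.r1=0 thr2.r0=0 thr2.r1=2
thr0.r0=0 thr0.r1=0 thr2.r0=2 thr2.r1=2
thr0.r0=0 thr0.r1=2 thr2.r0=0 thr2.r1=0
thr0.r0=0 thr0.r1=2 thr2.r0=0 thr2.r1=2
thr0.r0=0 thr0.r1=2 thr2.r0=2 thr2.r1=2
thr0.r0=1 thr0.r1=2 thr2.r0=0 thr2.r1=0
thr0.r0=1 thr0.r1=2 thr2.r0=0 thr2.r1=2
thr0.r0=1 thr0.r1=2 thr2.r0=2 thr2.r1=2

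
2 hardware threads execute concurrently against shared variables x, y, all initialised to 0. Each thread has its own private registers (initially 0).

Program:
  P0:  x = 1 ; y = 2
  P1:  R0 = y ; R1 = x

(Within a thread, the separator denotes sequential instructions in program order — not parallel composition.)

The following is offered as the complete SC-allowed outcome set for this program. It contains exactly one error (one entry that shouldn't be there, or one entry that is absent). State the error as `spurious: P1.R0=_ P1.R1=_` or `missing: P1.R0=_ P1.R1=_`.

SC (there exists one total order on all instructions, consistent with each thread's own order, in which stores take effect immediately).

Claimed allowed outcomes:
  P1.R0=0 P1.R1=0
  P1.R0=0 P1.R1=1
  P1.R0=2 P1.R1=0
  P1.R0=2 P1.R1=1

spurious: P1.R0=2 P1.R1=0

outcome vector order: (P1.R0,P1.R1)
under SC → <0 0>, <0 1>, <2 1>
claimed∖SC = {<2 0>}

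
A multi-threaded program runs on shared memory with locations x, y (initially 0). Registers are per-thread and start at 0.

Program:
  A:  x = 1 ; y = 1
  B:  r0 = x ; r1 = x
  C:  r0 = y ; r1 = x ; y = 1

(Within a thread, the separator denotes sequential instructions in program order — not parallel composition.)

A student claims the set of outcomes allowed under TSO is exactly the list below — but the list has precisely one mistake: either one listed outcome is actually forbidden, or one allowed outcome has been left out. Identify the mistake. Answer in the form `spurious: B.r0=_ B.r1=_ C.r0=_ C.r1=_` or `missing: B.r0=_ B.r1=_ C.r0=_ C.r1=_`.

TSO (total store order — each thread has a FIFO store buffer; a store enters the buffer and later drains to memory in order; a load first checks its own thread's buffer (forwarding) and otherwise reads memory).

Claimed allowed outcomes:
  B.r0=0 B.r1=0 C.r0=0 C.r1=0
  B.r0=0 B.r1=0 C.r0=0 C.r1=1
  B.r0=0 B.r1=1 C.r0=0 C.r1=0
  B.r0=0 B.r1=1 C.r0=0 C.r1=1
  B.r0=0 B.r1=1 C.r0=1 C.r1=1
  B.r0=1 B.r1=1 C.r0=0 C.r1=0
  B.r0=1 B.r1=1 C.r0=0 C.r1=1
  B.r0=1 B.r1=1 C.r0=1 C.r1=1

missing: B.r0=0 B.r1=0 C.r0=1 C.r1=1

outcome vector order: (B.r0,B.r1,C.r0,C.r1)
TSO: 9 outcomes — {0000, 0001, 0011, 0100, 0101, 0111, 1100, 1101, 1111}
TSO∖claimed = {0011}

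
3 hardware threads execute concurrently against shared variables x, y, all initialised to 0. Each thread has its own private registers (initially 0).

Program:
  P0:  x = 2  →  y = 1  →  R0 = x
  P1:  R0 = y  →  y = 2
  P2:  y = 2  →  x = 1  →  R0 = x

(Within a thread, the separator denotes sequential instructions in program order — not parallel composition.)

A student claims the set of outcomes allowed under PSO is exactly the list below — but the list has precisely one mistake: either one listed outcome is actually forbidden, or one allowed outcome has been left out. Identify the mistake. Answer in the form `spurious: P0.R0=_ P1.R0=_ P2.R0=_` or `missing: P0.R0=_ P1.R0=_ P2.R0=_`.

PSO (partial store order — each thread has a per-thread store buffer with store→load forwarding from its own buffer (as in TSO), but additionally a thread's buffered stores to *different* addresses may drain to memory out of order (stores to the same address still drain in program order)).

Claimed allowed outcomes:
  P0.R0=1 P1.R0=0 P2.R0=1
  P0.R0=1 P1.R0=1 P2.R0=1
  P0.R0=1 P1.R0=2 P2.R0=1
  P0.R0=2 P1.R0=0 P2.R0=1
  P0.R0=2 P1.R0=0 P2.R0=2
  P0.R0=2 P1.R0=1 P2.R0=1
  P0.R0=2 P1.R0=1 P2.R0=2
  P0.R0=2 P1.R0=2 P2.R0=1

missing: P0.R0=2 P1.R0=2 P2.R0=2

outcome vector order: (P0.R0,P1.R0,P2.R0)
PSO (9): <1 0 1>; <1 1 1>; <1 2 1>; <2 0 1>; <2 0 2>; <2 1 1>; <2 1 2>; <2 2 1>; <2 2 2>
PSO∖claimed = {<2 2 2>}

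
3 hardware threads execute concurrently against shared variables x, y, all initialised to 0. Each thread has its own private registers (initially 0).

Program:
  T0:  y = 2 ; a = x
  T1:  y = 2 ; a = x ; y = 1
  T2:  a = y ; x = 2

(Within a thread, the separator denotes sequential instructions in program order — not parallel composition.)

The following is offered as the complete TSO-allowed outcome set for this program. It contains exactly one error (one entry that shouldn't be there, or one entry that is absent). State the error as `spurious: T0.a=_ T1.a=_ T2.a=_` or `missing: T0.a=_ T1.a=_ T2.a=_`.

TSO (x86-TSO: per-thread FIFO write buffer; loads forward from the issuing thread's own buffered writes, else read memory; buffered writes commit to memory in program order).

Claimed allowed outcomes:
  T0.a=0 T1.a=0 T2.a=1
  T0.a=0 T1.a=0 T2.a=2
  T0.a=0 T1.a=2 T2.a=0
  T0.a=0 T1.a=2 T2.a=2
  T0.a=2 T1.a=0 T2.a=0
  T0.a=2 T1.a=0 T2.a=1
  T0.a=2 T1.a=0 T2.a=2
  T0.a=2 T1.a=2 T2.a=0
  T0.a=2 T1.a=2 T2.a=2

missing: T0.a=0 T1.a=0 T2.a=0

outcome vector order: (T0.a,T1.a,T2.a)
[TSO] allowed = {(0,0,0), (0,0,1), (0,0,2), (0,2,0), (0,2,2), (2,0,0), (2,0,1), (2,0,2), (2,2,0), (2,2,2)}
TSO∖claimed = {(0,0,0)}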